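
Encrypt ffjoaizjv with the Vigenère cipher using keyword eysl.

jdbzegruz

Repeat the key across the message: eysleysle
f(5)+e(4): 9 → j
f(5)+y(24): 29≡3 → d
j(9)+s(18): 27≡1 → b
o(14)+l(11): 25 → z
a(0)+e(4): 4 → e
i(8)+y(24): 32≡6 → g
z(25)+s(18): 43≡17 → r
j(9)+l(11): 20 → u
v(21)+e(4): 25 → z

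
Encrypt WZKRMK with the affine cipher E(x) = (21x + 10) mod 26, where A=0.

W(22): 21·22+10=472≡4 → E
Z(25): 21·25+10=535≡15 → P
K(10): 21·10+10=220≡12 → M
R(17): 21·17+10=367≡3 → D
M(12): 21·12+10=262≡2 → C
K(10): 21·10+10=220≡12 → M

EPMDCM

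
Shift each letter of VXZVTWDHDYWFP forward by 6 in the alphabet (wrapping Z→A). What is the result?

BDFBZCJNJECLV

V(21): 21+6=27≡1 → B
X(23): 23+6=29≡3 → D
Z(25): 25+6=31≡5 → F
V(21): 21+6=27≡1 → B
T(19): 19+6=25 → Z
W(22): 22+6=28≡2 → C
D(3): 3+6=9 → J
H(7): 7+6=13 → N
D(3): 3+6=9 → J
Y(24): 24+6=30≡4 → E
W(22): 22+6=28≡2 → C
F(5): 5+6=11 → L
P(15): 15+6=21 → V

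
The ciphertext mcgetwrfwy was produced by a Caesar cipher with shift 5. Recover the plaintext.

hxbzormart

m(12): 12−5=7 → h
c(2): 2−5=-3≡23 → x
g(6): 6−5=1 → b
e(4): 4−5=-1≡25 → z
t(19): 19−5=14 → o
w(22): 22−5=17 → r
r(17): 17−5=12 → m
f(5): 5−5=0 → a
w(22): 22−5=17 → r
y(24): 24−5=19 → t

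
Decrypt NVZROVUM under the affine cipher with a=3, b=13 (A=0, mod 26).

AUEKJULR

The inverse of 3 mod 26 is 9, since 3·9=27≡1. Apply D(y)=9·(y−13) mod 26:
N(13): 9·(13−13)=0 → A
V(21): 9·(21−13)=72≡20 → U
Z(25): 9·(25−13)=108≡4 → E
R(17): 9·(17−13)=36≡10 → K
O(14): 9·(14−13)=9 → J
V(21): 9·(21−13)=72≡20 → U
U(20): 9·(20−13)=63≡11 → L
M(12): 9·(12−13)=-9≡17 → R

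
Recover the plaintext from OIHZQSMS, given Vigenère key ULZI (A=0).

Repeat the key across the ciphertext: ULZIULZI
O(14)−U(20): -6≡20 → U
I(8)−L(11): -3≡23 → X
H(7)−Z(25): -18≡8 → I
Z(25)−I(8): 17 → R
Q(16)−U(20): -4≡22 → W
S(18)−L(11): 7 → H
M(12)−Z(25): -13≡13 → N
S(18)−I(8): 10 → K

UXIRWHNK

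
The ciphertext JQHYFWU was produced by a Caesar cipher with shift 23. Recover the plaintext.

J(9): 9−23=-14≡12 → M
Q(16): 16−23=-7≡19 → T
H(7): 7−23=-16≡10 → K
Y(24): 24−23=1 → B
F(5): 5−23=-18≡8 → I
W(22): 22−23=-1≡25 → Z
U(20): 20−23=-3≡23 → X

MTKBIZX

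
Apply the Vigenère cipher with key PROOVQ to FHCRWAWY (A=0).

UYQFRQLP

Repeat the key across the message: PROOVQPR
F(5)+P(15): 20 → U
H(7)+R(17): 24 → Y
C(2)+O(14): 16 → Q
R(17)+O(14): 31≡5 → F
W(22)+V(21): 43≡17 → R
A(0)+Q(16): 16 → Q
W(22)+P(15): 37≡11 → L
Y(24)+R(17): 41≡15 → P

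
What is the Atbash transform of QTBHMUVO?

Q(16) → J(9)
T(19) → G(6)
B(1) → Y(24)
H(7) → S(18)
M(12) → N(13)
U(20) → F(5)
V(21) → E(4)
O(14) → L(11)

JGYSNFEL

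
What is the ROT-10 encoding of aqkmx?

kauwh

a(0): 0+10=10 → k
q(16): 16+10=26≡0 → a
k(10): 10+10=20 → u
m(12): 12+10=22 → w
x(23): 23+10=33≡7 → h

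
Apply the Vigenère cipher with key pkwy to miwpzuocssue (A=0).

bssnoekahcqc

Repeat the key across the message: pkwypkwypkwy
m(12)+p(15): 27≡1 → b
i(8)+k(10): 18 → s
w(22)+w(22): 44≡18 → s
p(15)+y(24): 39≡13 → n
z(25)+p(15): 40≡14 → o
u(20)+k(10): 30≡4 → e
o(14)+w(22): 36≡10 → k
c(2)+y(24): 26≡0 → a
s(18)+p(15): 33≡7 → h
s(18)+k(10): 28≡2 → c
u(20)+w(22): 42≡16 → q
e(4)+y(24): 28≡2 → c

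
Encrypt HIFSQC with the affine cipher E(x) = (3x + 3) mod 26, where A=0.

H(7): 3·7+3=24 → Y
I(8): 3·8+3=27≡1 → B
F(5): 3·5+3=18 → S
S(18): 3·18+3=57≡5 → F
Q(16): 3·16+3=51≡25 → Z
C(2): 3·2+3=9 → J

YBSFZJ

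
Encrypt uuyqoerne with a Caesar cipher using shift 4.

u(20): 20+4=24 → y
u(20): 20+4=24 → y
y(24): 24+4=28≡2 → c
q(16): 16+4=20 → u
o(14): 14+4=18 → s
e(4): 4+4=8 → i
r(17): 17+4=21 → v
n(13): 13+4=17 → r
e(4): 4+4=8 → i

yycusivri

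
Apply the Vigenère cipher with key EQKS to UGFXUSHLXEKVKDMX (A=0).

YWPPYIRDBUUNOTWP

Repeat the key across the message: EQKSEQKSEQKSEQKS
U(20)+E(4): 24 → Y
G(6)+Q(16): 22 → W
F(5)+K(10): 15 → P
X(23)+S(18): 41≡15 → P
U(20)+E(4): 24 → Y
S(18)+Q(16): 34≡8 → I
H(7)+K(10): 17 → R
L(11)+S(18): 29≡3 → D
X(23)+E(4): 27≡1 → B
E(4)+Q(16): 20 → U
K(10)+K(10): 20 → U
V(21)+S(18): 39≡13 → N
K(10)+E(4): 14 → O
D(3)+Q(16): 19 → T
M(12)+K(10): 22 → W
X(23)+S(18): 41≡15 → P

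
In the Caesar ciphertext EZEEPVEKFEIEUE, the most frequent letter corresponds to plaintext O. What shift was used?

16

The most frequent ciphertext letter is E (appears 7 times).
E is position 4; O is position 14.
Shift = -10≡16.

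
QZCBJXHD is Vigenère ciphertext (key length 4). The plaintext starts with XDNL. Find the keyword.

Subtract each crib letter from the matching ciphertext letter (mod 26):
Q(16)−X(23)=-7≡19 → T
Z(25)−D(3)=22 → W
C(2)−N(13)=-11≡15 → P
B(1)−L(11)=-10≡16 → Q

TWPQ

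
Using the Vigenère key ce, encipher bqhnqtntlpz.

dujrsxpxntb

Repeat the key across the message: cececececec
b(1)+c(2): 3 → d
q(16)+e(4): 20 → u
h(7)+c(2): 9 → j
n(13)+e(4): 17 → r
q(16)+c(2): 18 → s
t(19)+e(4): 23 → x
n(13)+c(2): 15 → p
t(19)+e(4): 23 → x
l(11)+c(2): 13 → n
p(15)+e(4): 19 → t
z(25)+c(2): 27≡1 → b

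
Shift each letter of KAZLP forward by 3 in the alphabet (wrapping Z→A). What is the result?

NDCOS

K(10): 10+3=13 → N
A(0): 0+3=3 → D
Z(25): 25+3=28≡2 → C
L(11): 11+3=14 → O
P(15): 15+3=18 → S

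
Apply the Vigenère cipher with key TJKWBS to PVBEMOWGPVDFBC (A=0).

Repeat the key across the message: TJKWBSTJKWBSTJ
P(15)+T(19): 34≡8 → I
V(21)+J(9): 30≡4 → E
B(1)+K(10): 11 → L
E(4)+W(22): 26≡0 → A
M(12)+B(1): 13 → N
O(14)+S(18): 32≡6 → G
W(22)+T(19): 41≡15 → P
G(6)+J(9): 15 → P
P(15)+K(10): 25 → Z
V(21)+W(22): 43≡17 → R
D(3)+B(1): 4 → E
F(5)+S(18): 23 → X
B(1)+T(19): 20 → U
C(2)+J(9): 11 → L

IELANGPPZREXUL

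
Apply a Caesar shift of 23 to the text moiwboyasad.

jlftylvxpxa

m(12): 12+23=35≡9 → j
o(14): 14+23=37≡11 → l
i(8): 8+23=31≡5 → f
w(22): 22+23=45≡19 → t
b(1): 1+23=24 → y
o(14): 14+23=37≡11 → l
y(24): 24+23=47≡21 → v
a(0): 0+23=23 → x
s(18): 18+23=41≡15 → p
a(0): 0+23=23 → x
d(3): 3+23=26≡0 → a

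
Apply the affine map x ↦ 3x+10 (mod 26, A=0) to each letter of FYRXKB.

ZEJBON

F(5): 3·5+10=25 → Z
Y(24): 3·24+10=82≡4 → E
R(17): 3·17+10=61≡9 → J
X(23): 3·23+10=79≡1 → B
K(10): 3·10+10=40≡14 → O
B(1): 3·1+10=13 → N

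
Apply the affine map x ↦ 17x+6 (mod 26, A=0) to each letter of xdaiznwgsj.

hfgmptqead

x(23): 17·23+6=397≡7 → h
d(3): 17·3+6=57≡5 → f
a(0): 17·0+6=6 → g
i(8): 17·8+6=142≡12 → m
z(25): 17·25+6=431≡15 → p
n(13): 17·13+6=227≡19 → t
w(22): 17·22+6=380≡16 → q
g(6): 17·6+6=108≡4 → e
s(18): 17·18+6=312≡0 → a
j(9): 17·9+6=159≡3 → d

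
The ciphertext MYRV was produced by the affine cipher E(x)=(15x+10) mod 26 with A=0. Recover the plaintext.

The inverse of 15 mod 26 is 7, since 15·7=105≡1. Apply D(y)=7·(y−10) mod 26:
M(12): 7·(12−10)=14 → O
Y(24): 7·(24−10)=98≡20 → U
R(17): 7·(17−10)=49≡23 → X
V(21): 7·(21−10)=77≡25 → Z

OUXZ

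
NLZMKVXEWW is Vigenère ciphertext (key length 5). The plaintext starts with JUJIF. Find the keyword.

ERQEF

Subtract each crib letter from the matching ciphertext letter (mod 26):
N(13)−J(9)=4 → E
L(11)−U(20)=-9≡17 → R
Z(25)−J(9)=16 → Q
M(12)−I(8)=4 → E
K(10)−F(5)=5 → F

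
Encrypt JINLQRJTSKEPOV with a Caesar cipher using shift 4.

J(9): 9+4=13 → N
I(8): 8+4=12 → M
N(13): 13+4=17 → R
L(11): 11+4=15 → P
Q(16): 16+4=20 → U
R(17): 17+4=21 → V
J(9): 9+4=13 → N
T(19): 19+4=23 → X
S(18): 18+4=22 → W
K(10): 10+4=14 → O
E(4): 4+4=8 → I
P(15): 15+4=19 → T
O(14): 14+4=18 → S
V(21): 21+4=25 → Z

NMRPUVNXWOITSZ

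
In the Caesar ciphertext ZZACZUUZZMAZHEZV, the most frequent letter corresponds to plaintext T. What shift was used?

The most frequent ciphertext letter is Z (appears 7 times).
Z is position 25; T is position 19.
Shift = 6.

6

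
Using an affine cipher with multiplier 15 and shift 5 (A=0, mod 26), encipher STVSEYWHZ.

S(18): 15·18+5=275≡15 → P
T(19): 15·19+5=290≡4 → E
V(21): 15·21+5=320≡8 → I
S(18): 15·18+5=275≡15 → P
E(4): 15·4+5=65≡13 → N
Y(24): 15·24+5=365≡1 → B
W(22): 15·22+5=335≡23 → X
H(7): 15·7+5=110≡6 → G
Z(25): 15·25+5=380≡16 → Q

PEIPNBXGQ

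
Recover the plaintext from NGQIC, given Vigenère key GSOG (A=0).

Repeat the key across the ciphertext: GSOGG
N(13)−G(6): 7 → H
G(6)−S(18): -12≡14 → O
Q(16)−O(14): 2 → C
I(8)−G(6): 2 → C
C(2)−G(6): -4≡22 → W

HOCCW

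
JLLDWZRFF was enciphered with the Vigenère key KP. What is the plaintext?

Repeat the key across the ciphertext: KPKPKPKPK
J(9)−K(10): -1≡25 → Z
L(11)−P(15): -4≡22 → W
L(11)−K(10): 1 → B
D(3)−P(15): -12≡14 → O
W(22)−K(10): 12 → M
Z(25)−P(15): 10 → K
R(17)−K(10): 7 → H
F(5)−P(15): -10≡16 → Q
F(5)−K(10): -5≡21 → V

ZWBOMKHQV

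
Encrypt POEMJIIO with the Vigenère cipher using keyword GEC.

Repeat the key across the message: GECGECGE
P(15)+G(6): 21 → V
O(14)+E(4): 18 → S
E(4)+C(2): 6 → G
M(12)+G(6): 18 → S
J(9)+E(4): 13 → N
I(8)+C(2): 10 → K
I(8)+G(6): 14 → O
O(14)+E(4): 18 → S

VSGSNKOS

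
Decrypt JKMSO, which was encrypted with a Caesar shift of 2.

J(9): 9−2=7 → H
K(10): 10−2=8 → I
M(12): 12−2=10 → K
S(18): 18−2=16 → Q
O(14): 14−2=12 → M

HIKQM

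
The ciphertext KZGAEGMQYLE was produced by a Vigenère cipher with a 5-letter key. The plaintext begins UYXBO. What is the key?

QBJZQ

Subtract each crib letter from the matching ciphertext letter (mod 26):
K(10)−U(20)=-10≡16 → Q
Z(25)−Y(24)=1 → B
G(6)−X(23)=-17≡9 → J
A(0)−B(1)=-1≡25 → Z
E(4)−O(14)=-10≡16 → Q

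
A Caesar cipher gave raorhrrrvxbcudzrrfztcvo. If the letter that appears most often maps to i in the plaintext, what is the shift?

The most frequent ciphertext letter is r (appears 7 times).
r is position 17; i is position 8.
Shift = 9.

9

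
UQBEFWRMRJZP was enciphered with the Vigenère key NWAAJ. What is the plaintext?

HUBEWJVMRAMT

Repeat the key across the ciphertext: NWAAJNWAAJNW
U(20)−N(13): 7 → H
Q(16)−W(22): -6≡20 → U
B(1)−A(0): 1 → B
E(4)−A(0): 4 → E
F(5)−J(9): -4≡22 → W
W(22)−N(13): 9 → J
R(17)−W(22): -5≡21 → V
M(12)−A(0): 12 → M
R(17)−A(0): 17 → R
J(9)−J(9): 0 → A
Z(25)−N(13): 12 → M
P(15)−W(22): -7≡19 → T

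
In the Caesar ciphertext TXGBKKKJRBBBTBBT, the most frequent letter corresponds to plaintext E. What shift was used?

23

The most frequent ciphertext letter is B (appears 6 times).
B is position 1; E is position 4.
Shift = -3≡23.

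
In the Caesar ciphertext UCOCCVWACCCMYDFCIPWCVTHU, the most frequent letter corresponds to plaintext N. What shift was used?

15

The most frequent ciphertext letter is C (appears 8 times).
C is position 2; N is position 13.
Shift = -11≡15.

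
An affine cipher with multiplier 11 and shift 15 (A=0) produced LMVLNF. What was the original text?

CVKCOS

The inverse of 11 mod 26 is 19, since 11·19=209≡1. Apply D(y)=19·(y−15) mod 26:
L(11): 19·(11−15)=-76≡2 → C
M(12): 19·(12−15)=-57≡21 → V
V(21): 19·(21−15)=114≡10 → K
L(11): 19·(11−15)=-76≡2 → C
N(13): 19·(13−15)=-38≡14 → O
F(5): 19·(5−15)=-190≡18 → S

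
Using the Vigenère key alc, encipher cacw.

clew

Repeat the key across the message: alca
c(2)+a(0): 2 → c
a(0)+l(11): 11 → l
c(2)+c(2): 4 → e
w(22)+a(0): 22 → w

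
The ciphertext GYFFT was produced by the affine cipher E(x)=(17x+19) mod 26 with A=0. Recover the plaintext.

The inverse of 17 mod 26 is 23, since 17·23=391≡1. Apply D(y)=23·(y−19) mod 26:
G(6): 23·(6−19)=-299≡13 → N
Y(24): 23·(24−19)=115≡11 → L
F(5): 23·(5−19)=-322≡16 → Q
F(5): 23·(5−19)=-322≡16 → Q
T(19): 23·(19−19)=0 → A

NLQQA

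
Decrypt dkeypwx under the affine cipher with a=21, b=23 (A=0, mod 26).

The inverse of 21 mod 26 is 5, since 21·5=105≡1. Apply D(y)=5·(y−23) mod 26:
d(3): 5·(3−23)=-100≡4 → e
k(10): 5·(10−23)=-65≡13 → n
e(4): 5·(4−23)=-95≡9 → j
y(24): 5·(24−23)=5 → f
p(15): 5·(15−23)=-40≡12 → m
w(22): 5·(22−23)=-5≡21 → v
x(23): 5·(23−23)=0 → a

enjfmva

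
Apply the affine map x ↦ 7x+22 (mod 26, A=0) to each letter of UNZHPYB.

U(20): 7·20+22=162≡6 → G
N(13): 7·13+22=113≡9 → J
Z(25): 7·25+22=197≡15 → P
H(7): 7·7+22=71≡19 → T
P(15): 7·15+22=127≡23 → X
Y(24): 7·24+22=190≡8 → I
B(1): 7·1+22=29≡3 → D

GJPTXID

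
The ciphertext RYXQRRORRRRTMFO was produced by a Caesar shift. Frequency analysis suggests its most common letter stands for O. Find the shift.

3

The most frequent ciphertext letter is R (appears 7 times).
R is position 17; O is position 14.
Shift = 3.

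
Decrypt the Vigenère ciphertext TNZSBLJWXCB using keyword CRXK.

Repeat the key across the ciphertext: CRXKCRXKCRX
T(19)−C(2): 17 → R
N(13)−R(17): -4≡22 → W
Z(25)−X(23): 2 → C
S(18)−K(10): 8 → I
B(1)−C(2): -1≡25 → Z
L(11)−R(17): -6≡20 → U
J(9)−X(23): -14≡12 → M
W(22)−K(10): 12 → M
X(23)−C(2): 21 → V
C(2)−R(17): -15≡11 → L
B(1)−X(23): -22≡4 → E

RWCIZUMMVLE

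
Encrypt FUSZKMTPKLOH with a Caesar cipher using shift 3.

IXVCNPWSNORK

F(5): 5+3=8 → I
U(20): 20+3=23 → X
S(18): 18+3=21 → V
Z(25): 25+3=28≡2 → C
K(10): 10+3=13 → N
M(12): 12+3=15 → P
T(19): 19+3=22 → W
P(15): 15+3=18 → S
K(10): 10+3=13 → N
L(11): 11+3=14 → O
O(14): 14+3=17 → R
H(7): 7+3=10 → K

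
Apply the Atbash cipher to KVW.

PED

K(10) → P(15)
V(21) → E(4)
W(22) → D(3)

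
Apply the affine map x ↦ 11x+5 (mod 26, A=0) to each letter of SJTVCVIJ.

VAGCBCPA

S(18): 11·18+5=203≡21 → V
J(9): 11·9+5=104≡0 → A
T(19): 11·19+5=214≡6 → G
V(21): 11·21+5=236≡2 → C
C(2): 11·2+5=27≡1 → B
V(21): 11·21+5=236≡2 → C
I(8): 11·8+5=93≡15 → P
J(9): 11·9+5=104≡0 → A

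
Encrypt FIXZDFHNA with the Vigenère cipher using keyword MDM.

RLJLGRTQM

Repeat the key across the message: MDMMDMMDM
F(5)+M(12): 17 → R
I(8)+D(3): 11 → L
X(23)+M(12): 35≡9 → J
Z(25)+M(12): 37≡11 → L
D(3)+D(3): 6 → G
F(5)+M(12): 17 → R
H(7)+M(12): 19 → T
N(13)+D(3): 16 → Q
A(0)+M(12): 12 → M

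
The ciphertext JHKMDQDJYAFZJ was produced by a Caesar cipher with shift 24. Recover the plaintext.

LJMOFSFLACHBL

J(9): 9−24=-15≡11 → L
H(7): 7−24=-17≡9 → J
K(10): 10−24=-14≡12 → M
M(12): 12−24=-12≡14 → O
D(3): 3−24=-21≡5 → F
Q(16): 16−24=-8≡18 → S
D(3): 3−24=-21≡5 → F
J(9): 9−24=-15≡11 → L
Y(24): 24−24=0 → A
A(0): 0−24=-24≡2 → C
F(5): 5−24=-19≡7 → H
Z(25): 25−24=1 → B
J(9): 9−24=-15≡11 → L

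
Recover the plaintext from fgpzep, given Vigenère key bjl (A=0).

exeyve

Repeat the key across the ciphertext: bjlbjl
f(5)−b(1): 4 → e
g(6)−j(9): -3≡23 → x
p(15)−l(11): 4 → e
z(25)−b(1): 24 → y
e(4)−j(9): -5≡21 → v
p(15)−l(11): 4 → e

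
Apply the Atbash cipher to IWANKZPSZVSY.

RDZMPAKHAEHB

I(8) → R(17)
W(22) → D(3)
A(0) → Z(25)
N(13) → M(12)
K(10) → P(15)
Z(25) → A(0)
P(15) → K(10)
S(18) → H(7)
Z(25) → A(0)
V(21) → E(4)
S(18) → H(7)
Y(24) → B(1)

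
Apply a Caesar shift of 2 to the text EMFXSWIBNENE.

GOHZUYKDPGPG

E(4): 4+2=6 → G
M(12): 12+2=14 → O
F(5): 5+2=7 → H
X(23): 23+2=25 → Z
S(18): 18+2=20 → U
W(22): 22+2=24 → Y
I(8): 8+2=10 → K
B(1): 1+2=3 → D
N(13): 13+2=15 → P
E(4): 4+2=6 → G
N(13): 13+2=15 → P
E(4): 4+2=6 → G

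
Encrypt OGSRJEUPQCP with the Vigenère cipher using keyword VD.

Repeat the key across the message: VDVDVDVDVDV
O(14)+V(21): 35≡9 → J
G(6)+D(3): 9 → J
S(18)+V(21): 39≡13 → N
R(17)+D(3): 20 → U
J(9)+V(21): 30≡4 → E
E(4)+D(3): 7 → H
U(20)+V(21): 41≡15 → P
P(15)+D(3): 18 → S
Q(16)+V(21): 37≡11 → L
C(2)+D(3): 5 → F
P(15)+V(21): 36≡10 → K

JJNUEHPSLFK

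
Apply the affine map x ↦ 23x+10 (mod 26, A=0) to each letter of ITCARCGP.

MFEKLESR

I(8): 23·8+10=194≡12 → M
T(19): 23·19+10=447≡5 → F
C(2): 23·2+10=56≡4 → E
A(0): 23·0+10=10 → K
R(17): 23·17+10=401≡11 → L
C(2): 23·2+10=56≡4 → E
G(6): 23·6+10=148≡18 → S
P(15): 23·15+10=355≡17 → R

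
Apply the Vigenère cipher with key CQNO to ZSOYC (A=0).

BIBME

Repeat the key across the message: CQNOC
Z(25)+C(2): 27≡1 → B
S(18)+Q(16): 34≡8 → I
O(14)+N(13): 27≡1 → B
Y(24)+O(14): 38≡12 → M
C(2)+C(2): 4 → E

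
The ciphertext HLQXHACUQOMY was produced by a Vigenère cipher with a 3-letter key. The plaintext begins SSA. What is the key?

Subtract each crib letter from the matching ciphertext letter (mod 26):
H(7)−S(18)=-11≡15 → P
L(11)−S(18)=-7≡19 → T
Q(16)−A(0)=16 → Q

PTQ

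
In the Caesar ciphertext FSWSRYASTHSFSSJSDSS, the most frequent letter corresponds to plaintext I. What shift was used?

The most frequent ciphertext letter is S (appears 9 times).
S is position 18; I is position 8.
Shift = 10.

10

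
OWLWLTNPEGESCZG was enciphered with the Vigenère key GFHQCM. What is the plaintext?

Repeat the key across the ciphertext: GFHQCMGFHQCMGFH
O(14)−G(6): 8 → I
W(22)−F(5): 17 → R
L(11)−H(7): 4 → E
W(22)−Q(16): 6 → G
L(11)−C(2): 9 → J
T(19)−M(12): 7 → H
N(13)−G(6): 7 → H
P(15)−F(5): 10 → K
E(4)−H(7): -3≡23 → X
G(6)−Q(16): -10≡16 → Q
E(4)−C(2): 2 → C
S(18)−M(12): 6 → G
C(2)−G(6): -4≡22 → W
Z(25)−F(5): 20 → U
G(6)−H(7): -1≡25 → Z

IREGJHHKXQCGWUZ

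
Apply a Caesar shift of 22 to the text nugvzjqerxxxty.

jqcrvfmantttpu

n(13): 13+22=35≡9 → j
u(20): 20+22=42≡16 → q
g(6): 6+22=28≡2 → c
v(21): 21+22=43≡17 → r
z(25): 25+22=47≡21 → v
j(9): 9+22=31≡5 → f
q(16): 16+22=38≡12 → m
e(4): 4+22=26≡0 → a
r(17): 17+22=39≡13 → n
x(23): 23+22=45≡19 → t
x(23): 23+22=45≡19 → t
x(23): 23+22=45≡19 → t
t(19): 19+22=41≡15 → p
y(24): 24+22=46≡20 → u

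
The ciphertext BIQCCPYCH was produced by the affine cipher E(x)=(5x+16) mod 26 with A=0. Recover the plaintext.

XOASSFMST

The inverse of 5 mod 26 is 21, since 5·21=105≡1. Apply D(y)=21·(y−16) mod 26:
B(1): 21·(1−16)=-315≡23 → X
I(8): 21·(8−16)=-168≡14 → O
Q(16): 21·(16−16)=0 → A
C(2): 21·(2−16)=-294≡18 → S
C(2): 21·(2−16)=-294≡18 → S
P(15): 21·(15−16)=-21≡5 → F
Y(24): 21·(24−16)=168≡12 → M
C(2): 21·(2−16)=-294≡18 → S
H(7): 21·(7−16)=-189≡19 → T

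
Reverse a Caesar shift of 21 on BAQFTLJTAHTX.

GFVKYQOYFMYC

B(1): 1−21=-20≡6 → G
A(0): 0−21=-21≡5 → F
Q(16): 16−21=-5≡21 → V
F(5): 5−21=-16≡10 → K
T(19): 19−21=-2≡24 → Y
L(11): 11−21=-10≡16 → Q
J(9): 9−21=-12≡14 → O
T(19): 19−21=-2≡24 → Y
A(0): 0−21=-21≡5 → F
H(7): 7−21=-14≡12 → M
T(19): 19−21=-2≡24 → Y
X(23): 23−21=2 → C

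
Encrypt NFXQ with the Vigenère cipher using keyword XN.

Repeat the key across the message: XNXN
N(13)+X(23): 36≡10 → K
F(5)+N(13): 18 → S
X(23)+X(23): 46≡20 → U
Q(16)+N(13): 29≡3 → D

KSUD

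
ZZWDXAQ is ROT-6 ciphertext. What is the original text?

TTQXRUK

Z(25): 25−6=19 → T
Z(25): 25−6=19 → T
W(22): 22−6=16 → Q
D(3): 3−6=-3≡23 → X
X(23): 23−6=17 → R
A(0): 0−6=-6≡20 → U
Q(16): 16−6=10 → K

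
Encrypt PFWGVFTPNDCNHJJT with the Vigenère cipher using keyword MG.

Repeat the key across the message: MGMGMGMGMGMGMGMG
P(15)+M(12): 27≡1 → B
F(5)+G(6): 11 → L
W(22)+M(12): 34≡8 → I
G(6)+G(6): 12 → M
V(21)+M(12): 33≡7 → H
F(5)+G(6): 11 → L
T(19)+M(12): 31≡5 → F
P(15)+G(6): 21 → V
N(13)+M(12): 25 → Z
D(3)+G(6): 9 → J
C(2)+M(12): 14 → O
N(13)+G(6): 19 → T
H(7)+M(12): 19 → T
J(9)+G(6): 15 → P
J(9)+M(12): 21 → V
T(19)+G(6): 25 → Z

BLIMHLFVZJOTTPVZ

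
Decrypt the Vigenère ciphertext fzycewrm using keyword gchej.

zxryvqpf

Repeat the key across the ciphertext: gchejgch
f(5)−g(6): -1≡25 → z
z(25)−c(2): 23 → x
y(24)−h(7): 17 → r
c(2)−e(4): -2≡24 → y
e(4)−j(9): -5≡21 → v
w(22)−g(6): 16 → q
r(17)−c(2): 15 → p
m(12)−h(7): 5 → f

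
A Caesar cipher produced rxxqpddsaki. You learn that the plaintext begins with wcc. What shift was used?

From the crib: r(17)−w(22)=-5≡21, so the shift is 21.

21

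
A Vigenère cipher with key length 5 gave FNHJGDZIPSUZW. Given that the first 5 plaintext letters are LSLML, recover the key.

UVWXV

Subtract each crib letter from the matching ciphertext letter (mod 26):
F(5)−L(11)=-6≡20 → U
N(13)−S(18)=-5≡21 → V
H(7)−L(11)=-4≡22 → W
J(9)−M(12)=-3≡23 → X
G(6)−L(11)=-5≡21 → V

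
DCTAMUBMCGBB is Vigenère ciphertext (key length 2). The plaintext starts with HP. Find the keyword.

Subtract each crib letter from the matching ciphertext letter (mod 26):
D(3)−H(7)=-4≡22 → W
C(2)−P(15)=-13≡13 → N

WN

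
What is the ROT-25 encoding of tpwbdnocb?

t(19): 19+25=44≡18 → s
p(15): 15+25=40≡14 → o
w(22): 22+25=47≡21 → v
b(1): 1+25=26≡0 → a
d(3): 3+25=28≡2 → c
n(13): 13+25=38≡12 → m
o(14): 14+25=39≡13 → n
c(2): 2+25=27≡1 → b
b(1): 1+25=26≡0 → a

sovacmnba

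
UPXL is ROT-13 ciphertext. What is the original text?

HCKY

U(20): 20−13=7 → H
P(15): 15−13=2 → C
X(23): 23−13=10 → K
L(11): 11−13=-2≡24 → Y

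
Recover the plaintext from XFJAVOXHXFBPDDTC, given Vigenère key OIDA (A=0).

JXGAHGUHJXYPPVQC

Repeat the key across the ciphertext: OIDAOIDAOIDAOIDA
X(23)−O(14): 9 → J
F(5)−I(8): -3≡23 → X
J(9)−D(3): 6 → G
A(0)−A(0): 0 → A
V(21)−O(14): 7 → H
O(14)−I(8): 6 → G
X(23)−D(3): 20 → U
H(7)−A(0): 7 → H
X(23)−O(14): 9 → J
F(5)−I(8): -3≡23 → X
B(1)−D(3): -2≡24 → Y
P(15)−A(0): 15 → P
D(3)−O(14): -11≡15 → P
D(3)−I(8): -5≡21 → V
T(19)−D(3): 16 → Q
C(2)−A(0): 2 → C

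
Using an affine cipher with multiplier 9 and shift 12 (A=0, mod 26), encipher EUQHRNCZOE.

WKAXJZEDIW

E(4): 9·4+12=48≡22 → W
U(20): 9·20+12=192≡10 → K
Q(16): 9·16+12=156≡0 → A
H(7): 9·7+12=75≡23 → X
R(17): 9·17+12=165≡9 → J
N(13): 9·13+12=129≡25 → Z
C(2): 9·2+12=30≡4 → E
Z(25): 9·25+12=237≡3 → D
O(14): 9·14+12=138≡8 → I
E(4): 9·4+12=48≡22 → W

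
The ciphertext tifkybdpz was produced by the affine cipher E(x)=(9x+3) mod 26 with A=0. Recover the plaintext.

The inverse of 9 mod 26 is 3, since 9·3=27≡1. Apply D(y)=3·(y−3) mod 26:
t(19): 3·(19−3)=48≡22 → w
i(8): 3·(8−3)=15 → p
f(5): 3·(5−3)=6 → g
k(10): 3·(10−3)=21 → v
y(24): 3·(24−3)=63≡11 → l
b(1): 3·(1−3)=-6≡20 → u
d(3): 3·(3−3)=0 → a
p(15): 3·(15−3)=36≡10 → k
z(25): 3·(25−3)=66≡14 → o

wpgvluako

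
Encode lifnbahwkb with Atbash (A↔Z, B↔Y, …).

l(11) → o(14)
i(8) → r(17)
f(5) → u(20)
n(13) → m(12)
b(1) → y(24)
a(0) → z(25)
h(7) → s(18)
w(22) → d(3)
k(10) → p(15)
b(1) → y(24)

orumyzsdpy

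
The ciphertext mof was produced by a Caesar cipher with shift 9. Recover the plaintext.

m(12): 12−9=3 → d
o(14): 14−9=5 → f
f(5): 5−9=-4≡22 → w

dfw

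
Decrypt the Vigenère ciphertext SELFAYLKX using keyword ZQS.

TOTGKGMUF

Repeat the key across the ciphertext: ZQSZQSZQS
S(18)−Z(25): -7≡19 → T
E(4)−Q(16): -12≡14 → O
L(11)−S(18): -7≡19 → T
F(5)−Z(25): -20≡6 → G
A(0)−Q(16): -16≡10 → K
Y(24)−S(18): 6 → G
L(11)−Z(25): -14≡12 → M
K(10)−Q(16): -6≡20 → U
X(23)−S(18): 5 → F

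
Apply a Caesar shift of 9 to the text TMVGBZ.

CVEPKI

T(19): 19+9=28≡2 → C
M(12): 12+9=21 → V
V(21): 21+9=30≡4 → E
G(6): 6+9=15 → P
B(1): 1+9=10 → K
Z(25): 25+9=34≡8 → I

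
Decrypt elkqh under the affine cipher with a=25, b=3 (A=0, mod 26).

zstnw

The inverse of 25 mod 26 is 25, since 25·25=625≡1. Apply D(y)=25·(y−3) mod 26:
e(4): 25·(4−3)=25 → z
l(11): 25·(11−3)=200≡18 → s
k(10): 25·(10−3)=175≡19 → t
q(16): 25·(16−3)=325≡13 → n
h(7): 25·(7−3)=100≡22 → w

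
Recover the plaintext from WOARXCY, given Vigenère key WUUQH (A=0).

AUGBQGE

Repeat the key across the ciphertext: WUUQHWU
W(22)−W(22): 0 → A
O(14)−U(20): -6≡20 → U
A(0)−U(20): -20≡6 → G
R(17)−Q(16): 1 → B
X(23)−H(7): 16 → Q
C(2)−W(22): -20≡6 → G
Y(24)−U(20): 4 → E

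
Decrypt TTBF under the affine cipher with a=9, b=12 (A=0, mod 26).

The inverse of 9 mod 26 is 3, since 9·3=27≡1. Apply D(y)=3·(y−12) mod 26:
T(19): 3·(19−12)=21 → V
T(19): 3·(19−12)=21 → V
B(1): 3·(1−12)=-33≡19 → T
F(5): 3·(5−12)=-21≡5 → F

VVTF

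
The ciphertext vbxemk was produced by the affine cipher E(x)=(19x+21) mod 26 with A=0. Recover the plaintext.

aowvfj

The inverse of 19 mod 26 is 11, since 19·11=209≡1. Apply D(y)=11·(y−21) mod 26:
v(21): 11·(21−21)=0 → a
b(1): 11·(1−21)=-220≡14 → o
x(23): 11·(23−21)=22 → w
e(4): 11·(4−21)=-187≡21 → v
m(12): 11·(12−21)=-99≡5 → f
k(10): 11·(10−21)=-121≡9 → j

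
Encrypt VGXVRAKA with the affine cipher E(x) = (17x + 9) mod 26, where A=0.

V(21): 17·21+9=366≡2 → C
G(6): 17·6+9=111≡7 → H
X(23): 17·23+9=400≡10 → K
V(21): 17·21+9=366≡2 → C
R(17): 17·17+9=298≡12 → M
A(0): 17·0+9=9 → J
K(10): 17·10+9=179≡23 → X
A(0): 17·0+9=9 → J

CHKCMJXJ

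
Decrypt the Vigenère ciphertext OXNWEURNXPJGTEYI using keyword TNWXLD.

VKRZTRYABSYDARCL

Repeat the key across the ciphertext: TNWXLDTNWXLDTNWX
O(14)−T(19): -5≡21 → V
X(23)−N(13): 10 → K
N(13)−W(22): -9≡17 → R
W(22)−X(23): -1≡25 → Z
E(4)−L(11): -7≡19 → T
U(20)−D(3): 17 → R
R(17)−T(19): -2≡24 → Y
N(13)−N(13): 0 → A
X(23)−W(22): 1 → B
P(15)−X(23): -8≡18 → S
J(9)−L(11): -2≡24 → Y
G(6)−D(3): 3 → D
T(19)−T(19): 0 → A
E(4)−N(13): -9≡17 → R
Y(24)−W(22): 2 → C
I(8)−X(23): -15≡11 → L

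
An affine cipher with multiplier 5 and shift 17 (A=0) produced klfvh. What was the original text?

The inverse of 5 mod 26 is 21, since 5·21=105≡1. Apply D(y)=21·(y−17) mod 26:
k(10): 21·(10−17)=-147≡9 → j
l(11): 21·(11−17)=-126≡4 → e
f(5): 21·(5−17)=-252≡8 → i
v(21): 21·(21−17)=84≡6 → g
h(7): 21·(7−17)=-210≡24 → y

jeigy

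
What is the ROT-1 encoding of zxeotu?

z(25): 25+1=26≡0 → a
x(23): 23+1=24 → y
e(4): 4+1=5 → f
o(14): 14+1=15 → p
t(19): 19+1=20 → u
u(20): 20+1=21 → v

ayfpuv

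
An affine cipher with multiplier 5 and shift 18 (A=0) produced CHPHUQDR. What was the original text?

CDPDQKXF

The inverse of 5 mod 26 is 21, since 5·21=105≡1. Apply D(y)=21·(y−18) mod 26:
C(2): 21·(2−18)=-336≡2 → C
H(7): 21·(7−18)=-231≡3 → D
P(15): 21·(15−18)=-63≡15 → P
H(7): 21·(7−18)=-231≡3 → D
U(20): 21·(20−18)=42≡16 → Q
Q(16): 21·(16−18)=-42≡10 → K
D(3): 21·(3−18)=-315≡23 → X
R(17): 21·(17−18)=-21≡5 → F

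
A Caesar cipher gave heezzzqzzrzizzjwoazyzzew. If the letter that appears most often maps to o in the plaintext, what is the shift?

11

The most frequent ciphertext letter is z (appears 11 times).
z is position 25; o is position 14.
Shift = 11.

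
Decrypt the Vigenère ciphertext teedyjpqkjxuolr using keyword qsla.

Repeat the key across the ciphertext: qslaqslaqslaqsl
t(19)−q(16): 3 → d
e(4)−s(18): -14≡12 → m
e(4)−l(11): -7≡19 → t
d(3)−a(0): 3 → d
y(24)−q(16): 8 → i
j(9)−s(18): -9≡17 → r
p(15)−l(11): 4 → e
q(16)−a(0): 16 → q
k(10)−q(16): -6≡20 → u
j(9)−s(18): -9≡17 → r
x(23)−l(11): 12 → m
u(20)−a(0): 20 → u
o(14)−q(16): -2≡24 → y
l(11)−s(18): -7≡19 → t
r(17)−l(11): 6 → g

dmtdirequrmuytg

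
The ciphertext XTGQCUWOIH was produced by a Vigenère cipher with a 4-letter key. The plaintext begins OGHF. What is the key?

JNZL

Subtract each crib letter from the matching ciphertext letter (mod 26):
X(23)−O(14)=9 → J
T(19)−G(6)=13 → N
G(6)−H(7)=-1≡25 → Z
Q(16)−F(5)=11 → L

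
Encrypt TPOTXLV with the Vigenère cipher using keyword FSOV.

YHCOCDJ

Repeat the key across the message: FSOVFSO
T(19)+F(5): 24 → Y
P(15)+S(18): 33≡7 → H
O(14)+O(14): 28≡2 → C
T(19)+V(21): 40≡14 → O
X(23)+F(5): 28≡2 → C
L(11)+S(18): 29≡3 → D
V(21)+O(14): 35≡9 → J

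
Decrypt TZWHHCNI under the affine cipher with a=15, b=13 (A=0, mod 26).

The inverse of 15 mod 26 is 7, since 15·7=105≡1. Apply D(y)=7·(y−13) mod 26:
T(19): 7·(19−13)=42≡16 → Q
Z(25): 7·(25−13)=84≡6 → G
W(22): 7·(22−13)=63≡11 → L
H(7): 7·(7−13)=-42≡10 → K
H(7): 7·(7−13)=-42≡10 → K
C(2): 7·(2−13)=-77≡1 → B
N(13): 7·(13−13)=0 → A
I(8): 7·(8−13)=-35≡17 → R

QGLKKBAR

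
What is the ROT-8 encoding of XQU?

X(23): 23+8=31≡5 → F
Q(16): 16+8=24 → Y
U(20): 20+8=28≡2 → C

FYC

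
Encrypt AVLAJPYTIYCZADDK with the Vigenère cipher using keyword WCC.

Repeat the key across the message: WCCWCCWCCWCCWCCW
A(0)+W(22): 22 → W
V(21)+C(2): 23 → X
L(11)+C(2): 13 → N
A(0)+W(22): 22 → W
J(9)+C(2): 11 → L
P(15)+C(2): 17 → R
Y(24)+W(22): 46≡20 → U
T(19)+C(2): 21 → V
I(8)+C(2): 10 → K
Y(24)+W(22): 46≡20 → U
C(2)+C(2): 4 → E
Z(25)+C(2): 27≡1 → B
A(0)+W(22): 22 → W
D(3)+C(2): 5 → F
D(3)+C(2): 5 → F
K(10)+W(22): 32≡6 → G

WXNWLRUVKUEBWFFG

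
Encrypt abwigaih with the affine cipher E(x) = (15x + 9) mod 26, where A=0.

a(0): 15·0+9=9 → j
b(1): 15·1+9=24 → y
w(22): 15·22+9=339≡1 → b
i(8): 15·8+9=129≡25 → z
g(6): 15·6+9=99≡21 → v
a(0): 15·0+9=9 → j
i(8): 15·8+9=129≡25 → z
h(7): 15·7+9=114≡10 → k

jybzvjzk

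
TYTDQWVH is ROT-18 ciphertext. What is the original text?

T(19): 19−18=1 → B
Y(24): 24−18=6 → G
T(19): 19−18=1 → B
D(3): 3−18=-15≡11 → L
Q(16): 16−18=-2≡24 → Y
W(22): 22−18=4 → E
V(21): 21−18=3 → D
H(7): 7−18=-11≡15 → P

BGBLYEDP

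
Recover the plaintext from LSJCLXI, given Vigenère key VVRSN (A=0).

Repeat the key across the ciphertext: VVRSNVV
L(11)−V(21): -10≡16 → Q
S(18)−V(21): -3≡23 → X
J(9)−R(17): -8≡18 → S
C(2)−S(18): -16≡10 → K
L(11)−N(13): -2≡24 → Y
X(23)−V(21): 2 → C
I(8)−V(21): -13≡13 → N

QXSKYCN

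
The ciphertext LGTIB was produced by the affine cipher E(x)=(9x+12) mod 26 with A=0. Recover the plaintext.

The inverse of 9 mod 26 is 3, since 9·3=27≡1. Apply D(y)=3·(y−12) mod 26:
L(11): 3·(11−12)=-3≡23 → X
G(6): 3·(6−12)=-18≡8 → I
T(19): 3·(19−12)=21 → V
I(8): 3·(8−12)=-12≡14 → O
B(1): 3·(1−12)=-33≡19 → T

XIVOT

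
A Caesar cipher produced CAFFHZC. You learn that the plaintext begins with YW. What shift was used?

4

From the crib: C(2)−Y(24)=-22≡4, so the shift is 4.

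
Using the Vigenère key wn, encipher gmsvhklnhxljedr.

czoidxhadkhwaqn

Repeat the key across the message: wnwnwnwnwnwnwnw
g(6)+w(22): 28≡2 → c
m(12)+n(13): 25 → z
s(18)+w(22): 40≡14 → o
v(21)+n(13): 34≡8 → i
h(7)+w(22): 29≡3 → d
k(10)+n(13): 23 → x
l(11)+w(22): 33≡7 → h
n(13)+n(13): 26≡0 → a
h(7)+w(22): 29≡3 → d
x(23)+n(13): 36≡10 → k
l(11)+w(22): 33≡7 → h
j(9)+n(13): 22 → w
e(4)+w(22): 26≡0 → a
d(3)+n(13): 16 → q
r(17)+w(22): 39≡13 → n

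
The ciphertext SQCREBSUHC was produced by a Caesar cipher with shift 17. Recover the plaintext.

S(18): 18−17=1 → B
Q(16): 16−17=-1≡25 → Z
C(2): 2−17=-15≡11 → L
R(17): 17−17=0 → A
E(4): 4−17=-13≡13 → N
B(1): 1−17=-16≡10 → K
S(18): 18−17=1 → B
U(20): 20−17=3 → D
H(7): 7−17=-10≡16 → Q
C(2): 2−17=-15≡11 → L

BZLANKBDQL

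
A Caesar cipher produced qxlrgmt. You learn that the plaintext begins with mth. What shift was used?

4

From the crib: q(16)−m(12)=4, so the shift is 4.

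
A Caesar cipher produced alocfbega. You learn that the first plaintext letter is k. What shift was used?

16

From the crib: a(0)−k(10)=-10≡16, so the shift is 16.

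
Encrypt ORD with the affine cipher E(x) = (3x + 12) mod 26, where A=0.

CLV

O(14): 3·14+12=54≡2 → C
R(17): 3·17+12=63≡11 → L
D(3): 3·3+12=21 → V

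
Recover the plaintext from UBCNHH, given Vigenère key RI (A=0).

Repeat the key across the ciphertext: RIRIRI
U(20)−R(17): 3 → D
B(1)−I(8): -7≡19 → T
C(2)−R(17): -15≡11 → L
N(13)−I(8): 5 → F
H(7)−R(17): -10≡16 → Q
H(7)−I(8): -1≡25 → Z

DTLFQZ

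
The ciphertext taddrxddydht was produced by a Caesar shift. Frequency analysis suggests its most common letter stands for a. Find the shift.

3

The most frequent ciphertext letter is d (appears 5 times).
d is position 3; a is position 0.
Shift = 3.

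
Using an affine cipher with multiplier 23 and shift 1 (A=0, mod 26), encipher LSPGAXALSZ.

UZIJBKBUZE

L(11): 23·11+1=254≡20 → U
S(18): 23·18+1=415≡25 → Z
P(15): 23·15+1=346≡8 → I
G(6): 23·6+1=139≡9 → J
A(0): 23·0+1=1 → B
X(23): 23·23+1=530≡10 → K
A(0): 23·0+1=1 → B
L(11): 23·11+1=254≡20 → U
S(18): 23·18+1=415≡25 → Z
Z(25): 23·25+1=576≡4 → E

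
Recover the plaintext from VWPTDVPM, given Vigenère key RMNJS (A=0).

Repeat the key across the ciphertext: RMNJSRMN
V(21)−R(17): 4 → E
W(22)−M(12): 10 → K
P(15)−N(13): 2 → C
T(19)−J(9): 10 → K
D(3)−S(18): -15≡11 → L
V(21)−R(17): 4 → E
P(15)−M(12): 3 → D
M(12)−N(13): -1≡25 → Z

EKCKLEDZ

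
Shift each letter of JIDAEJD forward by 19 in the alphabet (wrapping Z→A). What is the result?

CBWTXCW

J(9): 9+19=28≡2 → C
I(8): 8+19=27≡1 → B
D(3): 3+19=22 → W
A(0): 0+19=19 → T
E(4): 4+19=23 → X
J(9): 9+19=28≡2 → C
D(3): 3+19=22 → W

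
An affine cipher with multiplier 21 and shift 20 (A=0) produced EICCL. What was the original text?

The inverse of 21 mod 26 is 5, since 21·5=105≡1. Apply D(y)=5·(y−20) mod 26:
E(4): 5·(4−20)=-80≡24 → Y
I(8): 5·(8−20)=-60≡18 → S
C(2): 5·(2−20)=-90≡14 → O
C(2): 5·(2−20)=-90≡14 → O
L(11): 5·(11−20)=-45≡7 → H

YSOOH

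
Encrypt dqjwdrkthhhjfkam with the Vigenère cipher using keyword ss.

vibovjclzzzbxcse

Repeat the key across the message: ssssssssssssssss
d(3)+s(18): 21 → v
q(16)+s(18): 34≡8 → i
j(9)+s(18): 27≡1 → b
w(22)+s(18): 40≡14 → o
d(3)+s(18): 21 → v
r(17)+s(18): 35≡9 → j
k(10)+s(18): 28≡2 → c
t(19)+s(18): 37≡11 → l
h(7)+s(18): 25 → z
h(7)+s(18): 25 → z
h(7)+s(18): 25 → z
j(9)+s(18): 27≡1 → b
f(5)+s(18): 23 → x
k(10)+s(18): 28≡2 → c
a(0)+s(18): 18 → s
m(12)+s(18): 30≡4 → e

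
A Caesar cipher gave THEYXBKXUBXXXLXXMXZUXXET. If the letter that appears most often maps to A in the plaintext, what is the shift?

The most frequent ciphertext letter is X (appears 10 times).
X is position 23; A is position 0.
Shift = 23.

23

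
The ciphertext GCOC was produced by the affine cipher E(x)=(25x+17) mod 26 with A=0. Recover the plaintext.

LPDP

The inverse of 25 mod 26 is 25, since 25·25=625≡1. Apply D(y)=25·(y−17) mod 26:
G(6): 25·(6−17)=-275≡11 → L
C(2): 25·(2−17)=-375≡15 → P
O(14): 25·(14−17)=-75≡3 → D
C(2): 25·(2−17)=-375≡15 → P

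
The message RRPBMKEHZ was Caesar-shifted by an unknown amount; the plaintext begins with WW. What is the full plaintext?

From the crib: R(17)−W(22)=-5≡21, so the shift is 21.
Subtract 21 from each ciphertext letter:
R(17): 17−21=-4≡22 → W
R(17): 17−21=-4≡22 → W
P(15): 15−21=-6≡20 → U
B(1): 1−21=-20≡6 → G
M(12): 12−21=-9≡17 → R
K(10): 10−21=-11≡15 → P
E(4): 4−21=-17≡9 → J
H(7): 7−21=-14≡12 → M
Z(25): 25−21=4 → E

WWUGRPJME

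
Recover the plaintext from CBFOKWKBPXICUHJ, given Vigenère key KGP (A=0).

Repeat the key across the ciphertext: KGPKGPKGPKGPKGP
C(2)−K(10): -8≡18 → S
B(1)−G(6): -5≡21 → V
F(5)−P(15): -10≡16 → Q
O(14)−K(10): 4 → E
K(10)−G(6): 4 → E
W(22)−P(15): 7 → H
K(10)−K(10): 0 → A
B(1)−G(6): -5≡21 → V
P(15)−P(15): 0 → A
X(23)−K(10): 13 → N
I(8)−G(6): 2 → C
C(2)−P(15): -13≡13 → N
U(20)−K(10): 10 → K
H(7)−G(6): 1 → B
J(9)−P(15): -6≡20 → U

SVQEEHAVANCNKBU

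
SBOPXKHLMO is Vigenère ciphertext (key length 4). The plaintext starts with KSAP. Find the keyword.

IJOA

Subtract each crib letter from the matching ciphertext letter (mod 26):
S(18)−K(10)=8 → I
B(1)−S(18)=-17≡9 → J
O(14)−A(0)=14 → O
P(15)−P(15)=0 → A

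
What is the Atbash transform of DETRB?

D(3) → W(22)
E(4) → V(21)
T(19) → G(6)
R(17) → I(8)
B(1) → Y(24)

WVGIY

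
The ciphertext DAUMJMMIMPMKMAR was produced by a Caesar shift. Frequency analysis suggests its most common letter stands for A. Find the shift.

The most frequent ciphertext letter is M (appears 6 times).
M is position 12; A is position 0.
Shift = 12.

12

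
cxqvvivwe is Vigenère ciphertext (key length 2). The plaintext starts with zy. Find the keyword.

Subtract each crib letter from the matching ciphertext letter (mod 26):
c(2)−z(25)=-23≡3 → d
x(23)−y(24)=-1≡25 → z

dz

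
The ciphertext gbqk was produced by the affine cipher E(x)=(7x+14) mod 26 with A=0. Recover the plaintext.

The inverse of 7 mod 26 is 15, since 7·15=105≡1. Apply D(y)=15·(y−14) mod 26:
g(6): 15·(6−14)=-120≡10 → k
b(1): 15·(1−14)=-195≡13 → n
q(16): 15·(16−14)=30≡4 → e
k(10): 15·(10−14)=-60≡18 → s

knes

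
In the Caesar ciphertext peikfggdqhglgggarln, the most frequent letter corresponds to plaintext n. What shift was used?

19

The most frequent ciphertext letter is g (appears 6 times).
g is position 6; n is position 13.
Shift = -7≡19.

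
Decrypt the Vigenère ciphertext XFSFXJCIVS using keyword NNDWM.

KSPJLWPFZG

Repeat the key across the ciphertext: NNDWMNNDWM
X(23)−N(13): 10 → K
F(5)−N(13): -8≡18 → S
S(18)−D(3): 15 → P
F(5)−W(22): -17≡9 → J
X(23)−M(12): 11 → L
J(9)−N(13): -4≡22 → W
C(2)−N(13): -11≡15 → P
I(8)−D(3): 5 → F
V(21)−W(22): -1≡25 → Z
S(18)−M(12): 6 → G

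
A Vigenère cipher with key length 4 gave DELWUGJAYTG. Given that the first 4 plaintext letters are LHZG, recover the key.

Subtract each crib letter from the matching ciphertext letter (mod 26):
D(3)−L(11)=-8≡18 → S
E(4)−H(7)=-3≡23 → X
L(11)−Z(25)=-14≡12 → M
W(22)−G(6)=16 → Q

SXMQ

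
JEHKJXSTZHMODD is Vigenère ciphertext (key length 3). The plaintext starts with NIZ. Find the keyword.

Subtract each crib letter from the matching ciphertext letter (mod 26):
J(9)−N(13)=-4≡22 → W
E(4)−I(8)=-4≡22 → W
H(7)−Z(25)=-18≡8 → I

WWI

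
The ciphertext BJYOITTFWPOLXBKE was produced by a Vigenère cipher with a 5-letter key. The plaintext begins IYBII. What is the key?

Subtract each crib letter from the matching ciphertext letter (mod 26):
B(1)−I(8)=-7≡19 → T
J(9)−Y(24)=-15≡11 → L
Y(24)−B(1)=23 → X
O(14)−I(8)=6 → G
I(8)−I(8)=0 → A

TLXGA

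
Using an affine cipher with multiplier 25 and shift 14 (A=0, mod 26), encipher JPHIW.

FZHGS

J(9): 25·9+14=239≡5 → F
P(15): 25·15+14=389≡25 → Z
H(7): 25·7+14=189≡7 → H
I(8): 25·8+14=214≡6 → G
W(22): 25·22+14=564≡18 → S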